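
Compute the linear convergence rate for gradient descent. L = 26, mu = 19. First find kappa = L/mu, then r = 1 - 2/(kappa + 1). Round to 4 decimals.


Step 1: Compute the condition number.
kappa = L/mu = 26/19 = 1.3684
Step 2: Compute the convergence rate.
r = 1 - 2/(kappa + 1) = 1 - 2*mu/(L + mu) = (L - mu)/(L + mu) = 7/45 = 0.1556


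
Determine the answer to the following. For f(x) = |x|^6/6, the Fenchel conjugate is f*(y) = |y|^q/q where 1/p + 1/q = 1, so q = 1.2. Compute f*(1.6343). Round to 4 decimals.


The conjugate exponent q satisfies 1/p + 1/q = 1.
p = 6, so q = 6/(6 - 1) = 1.2
|y|^q = 1.6343^1.2 = 1.803
f*(1.6343) = 1.803 / 1.2 = 1.5025


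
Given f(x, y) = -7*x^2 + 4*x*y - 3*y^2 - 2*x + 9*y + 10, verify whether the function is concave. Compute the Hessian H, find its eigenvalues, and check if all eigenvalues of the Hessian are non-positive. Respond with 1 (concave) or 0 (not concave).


The Hessian of f(x,y) = -7*x^2 + 4*x*y - 3*y^2 - 2*x + 9*y + 10 is:
H = [[-14, 4], [4, -6]]
Trace = -14 - 6 = -20
Determinant = -14*-6 - (4)^2 = 68
Discriminant = (-20)^2 - 4*68 = 128.0
Eigenvalues: lambda_1 = -15.6569, lambda_2 = -4.3431
The function is concave.

1


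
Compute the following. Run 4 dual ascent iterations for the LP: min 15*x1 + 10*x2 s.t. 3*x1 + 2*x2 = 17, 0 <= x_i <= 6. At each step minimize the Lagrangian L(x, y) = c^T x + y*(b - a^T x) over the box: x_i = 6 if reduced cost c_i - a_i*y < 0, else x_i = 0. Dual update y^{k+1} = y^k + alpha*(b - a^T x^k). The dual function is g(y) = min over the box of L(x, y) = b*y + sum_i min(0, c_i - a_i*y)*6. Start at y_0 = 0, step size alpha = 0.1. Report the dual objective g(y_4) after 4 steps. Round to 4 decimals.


Dual ascent for LP: min 15*x1 + 10*x2, 3*x1 + 2*x2 = 17, 0 <= x_i <= 6
Step 1: y^k = 0.0, reduced costs: (15.0, 10.0)
  x^k = (0.0, 0.0), subgradient = b - a^T x = 17.0
  y^{k+1} = 0.0 + 0.1*17.0 = 1.7
Step 2: y^k = 1.7, reduced costs: (9.9, 6.6)
  x^k = (0.0, 0.0), subgradient = b - a^T x = 17.0
  y^{k+1} = 1.7 + 0.1*17.0 = 3.4
Step 3: y^k = 3.4, reduced costs: (4.8, 3.2)
  x^k = (0.0, 0.0), subgradient = b - a^T x = 17.0
  y^{k+1} = 3.4 + 0.1*17.0 = 5.1
Step 4: y^k = 5.1, reduced costs: (-0.3, -0.2)
  x^k = (6.0, 6.0), subgradient = b - a^T x = -13.0
  y^{k+1} = 5.1 + 0.1*-13.0 = 3.8
Dual objective at y_4 = 3.8: reduced costs (3.6, 2.4), box minimizer x = (0.0, 0.0)
g(y_4) = b*y + (c1 - a1*y)*x1 + (c2 - a2*y)*x2 = 17*3.8 + 3.6*0.0 + 2.4*0.0 = 64.6 + 0.0 + 0.0 = 64.6


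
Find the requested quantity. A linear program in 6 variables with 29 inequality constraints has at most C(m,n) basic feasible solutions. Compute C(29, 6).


Each vertex corresponds to some choice of n active constraints out of m, so the number of vertices is at most C(m, n) = m! / (n!(m-n)!).
m = 29, n = 6
Numerator: 29 * 28 * 27 * 26 * 25 * 24
Denominator: 6! = 720
C(29, 6) = 475020


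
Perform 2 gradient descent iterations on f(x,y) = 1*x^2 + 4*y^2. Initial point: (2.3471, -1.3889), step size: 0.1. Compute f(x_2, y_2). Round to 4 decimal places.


Gradient descent on f(x,y) = 1*x^2 + 4*y^2.
Starting point: (2.3471, -1.3889), alpha = 0.1
Step 1: grad_x = 2*1*2.3471 = 4.6942, grad_y = 2*4*-1.3889 = -11.1112
  x_1 = 2.3471 - 0.1*4.6942 = 1.8777
  y_1 = -1.3889 - 0.1*-11.1112 = -0.2778
Step 2: grad_x = 2*1*1.8777 = 3.7554, grad_y = 2*4*-0.2778 = -2.2222
  x_2 = 1.8777 - 0.1*3.7554 = 1.5021
  y_2 = -0.2778 - 0.1*-2.2222 = -0.0556
f(1.5021, -0.0556) = 1*1.5021^2 + 4*(-0.0556)^2 = 2.2688


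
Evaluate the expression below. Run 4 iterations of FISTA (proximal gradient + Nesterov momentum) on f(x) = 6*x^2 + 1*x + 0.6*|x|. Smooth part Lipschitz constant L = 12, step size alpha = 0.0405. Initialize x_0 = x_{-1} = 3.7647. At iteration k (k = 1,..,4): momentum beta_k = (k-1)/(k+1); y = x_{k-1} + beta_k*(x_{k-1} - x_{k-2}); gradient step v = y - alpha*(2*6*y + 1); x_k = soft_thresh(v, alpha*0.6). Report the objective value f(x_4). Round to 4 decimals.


FISTA on f(x) = 6*x^2 + 1*x + 0.6*|x|
L = 12, alpha = 0.0405
Iteration 1: beta = 0.0, y = 3.7647 + 0.0*(3.7647 - 3.7647) = 3.7647
  grad(y) = 46.1764, v = y - alpha*grad = 1.8946
  prox(v) = soft_thresh(1.8946, 0.0243) = 1.8703
Iteration 2: beta = 0.3333, y = 1.8703 + 0.3333*(1.8703 - 3.7647) = 1.2388
  grad(y) = 15.8653, v = y - alpha*grad = 0.5962
  prox(v) = soft_thresh(0.5962, 0.0243) = 0.5719
Iteration 3: beta = 0.5, y = 0.5719 + 0.5*(0.5719 - 1.8703) = -0.0772
  grad(y) = 0.0732, v = y - alpha*grad = -0.0802
  prox(v) = soft_thresh(-0.0802, 0.0243) = -0.0559
Iteration 4: beta = 0.6, y = -0.0559 + 0.6*(-0.0559 - 0.5719) = -0.4326
  grad(y) = -4.1911, v = y - alpha*grad = -0.2629
  prox(v) = soft_thresh(-0.2629, 0.0243) = -0.2386
f(x_4) = 6*(-0.2386)^2 + 1*(-0.2386) + 0.6*|-0.2386| = 0.246


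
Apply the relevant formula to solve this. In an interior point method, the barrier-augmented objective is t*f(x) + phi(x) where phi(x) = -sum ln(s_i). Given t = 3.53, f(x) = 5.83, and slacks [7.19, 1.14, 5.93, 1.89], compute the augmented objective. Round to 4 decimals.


Step 1: Compute log-barrier.
ln values: [1.9727, 0.131, 1.78, 0.6366]
phi = -(1.9727 + 0.131 + 1.78 + 0.6366) = -4.5203
Step 2: Compute augmented objective.
t*f(x) = 3.53*5.83 = 20.5799
Total = 20.5799 - 4.5203 = 16.0596


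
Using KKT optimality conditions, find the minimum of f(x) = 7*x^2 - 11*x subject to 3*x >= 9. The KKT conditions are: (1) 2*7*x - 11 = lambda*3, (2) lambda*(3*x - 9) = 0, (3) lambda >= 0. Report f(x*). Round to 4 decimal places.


Step 1: Try lambda = 0 (constraint inactive).
x_unc = 11/(2*7) = 0.7857
Check: 3*0.7857 = 2.3571 < 9 -- violated!
Step 2: Constraint must be active: 3*x = 9
x* = 9/3 = 3.0
lambda = (2*7*3.0 - 11)/3 = 10.3333
Step 3: Compute optimal value.
f(x*) = 7*3.0^2 - 11*3.0 = 30.0


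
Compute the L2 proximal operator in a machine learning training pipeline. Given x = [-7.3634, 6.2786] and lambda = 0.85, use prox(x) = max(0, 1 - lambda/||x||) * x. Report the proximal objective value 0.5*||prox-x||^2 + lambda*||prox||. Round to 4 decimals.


Step 1: Compute ||x||.
||x|| = 9.6768
Step 2: Compute scaling factor.
scale = max(0, 1 - 0.85/9.6768) = 0.9122
Step 3: prox(x) = [-6.7166, 5.7271]
||prox(x)|| = 8.8268
Step 4: Proximal objective.
0.5*||prox-x||^2 = 0.3613
lambda*||prox|| = 7.5028
Total = 7.864


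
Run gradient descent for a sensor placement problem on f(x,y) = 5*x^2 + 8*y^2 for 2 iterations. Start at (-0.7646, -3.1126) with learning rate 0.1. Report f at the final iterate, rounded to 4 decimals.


Gradient descent on f(x,y) = 5*x^2 + 8*y^2.
Starting point: (-0.7646, -3.1126), alpha = 0.1
Step 1: grad_x = 2*5*-0.7646 = -7.646, grad_y = 2*8*-3.1126 = -49.8016
  x_1 = -0.7646 - 0.1*-7.646 = 0.0
  y_1 = -3.1126 - 0.1*-49.8016 = 1.8676
Step 2: grad_x = 2*5*0.0 = 0.0, grad_y = 2*8*1.8676 = 29.881
  x_2 = 0.0 - 0.1*0.0 = 0.0
  y_2 = 1.8676 - 0.1*29.881 = -1.1205
f(0.0, -1.1205) = 5*0.0^2 + 8*(-1.1205)^2 = 10.0448


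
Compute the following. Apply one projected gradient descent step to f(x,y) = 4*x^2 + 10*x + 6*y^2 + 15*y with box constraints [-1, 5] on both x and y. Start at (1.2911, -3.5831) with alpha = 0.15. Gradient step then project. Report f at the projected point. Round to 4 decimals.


Step 1: Compute gradient at (1.2911, -3.5831).
grad_x = 2*4*1.2911 + 10 = 20.3288
grad_y = 2*6*-3.5831 + 15 = -27.9972
Step 2: Gradient step.
x_raw = 1.2911 - 0.15*20.3288 = -1.7582
y_raw = -3.5831 - 0.15*-27.9972 = 0.6165
Step 3: Project onto [-1, 5].
x_proj = clip(-1.7582) = -1.0
y_proj = clip(0.6165) = 0.6165
Step 4: Evaluate f.
f(-1.0, 0.6165) = 5.5275


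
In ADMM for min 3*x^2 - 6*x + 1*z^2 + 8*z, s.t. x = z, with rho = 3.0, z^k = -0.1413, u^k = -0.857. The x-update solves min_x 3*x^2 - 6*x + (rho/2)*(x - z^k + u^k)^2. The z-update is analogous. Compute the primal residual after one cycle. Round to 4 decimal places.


ADMM iteration with rho = 3.0, z^k = -0.1413, u^k = -0.857
Step 1: x-update.
Minimize 3*x^2 - 6*x + (3.0/2)*(x + 0.1413 - 0.857)^2
FOC: (2*3 + 3.0)*x = 6 + 3.0*(-0.1413 + 0.857)
x^{k+1} = 0.9052
Step 2: z-update.
Minimize 1*z^2 + 8*z + (3.0/2)*(0.9052 - z - 0.857)^2
FOC: (2*1 + 3.0)*z = -8 + 3.0*(0.9052 - 0.857)
z^{k+1} = -1.5711
Step 3: u-update.
u^{k+1} = -0.857 + 0.9052 + 1.5711 = 1.6193
Step 4: Primal residual = |0.9052 + 1.5711| = 2.4763


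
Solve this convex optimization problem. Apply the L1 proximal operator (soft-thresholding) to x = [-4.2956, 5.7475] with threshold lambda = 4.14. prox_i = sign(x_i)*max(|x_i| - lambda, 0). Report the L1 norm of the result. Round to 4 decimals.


Soft-thresholding with lambda = 4.14:
prox(-4.2956) = sign(-4.2956)*max(|-4.2956| - 4.14, 0) = -0.1556
prox(5.7475) = sign(5.7475)*max(|5.7475| - 4.14, 0) = 1.6075
prox(x) = [-0.1556, 1.6075]
||prox(x)||_1 = 0.1556 + 1.6075 = 1.7631


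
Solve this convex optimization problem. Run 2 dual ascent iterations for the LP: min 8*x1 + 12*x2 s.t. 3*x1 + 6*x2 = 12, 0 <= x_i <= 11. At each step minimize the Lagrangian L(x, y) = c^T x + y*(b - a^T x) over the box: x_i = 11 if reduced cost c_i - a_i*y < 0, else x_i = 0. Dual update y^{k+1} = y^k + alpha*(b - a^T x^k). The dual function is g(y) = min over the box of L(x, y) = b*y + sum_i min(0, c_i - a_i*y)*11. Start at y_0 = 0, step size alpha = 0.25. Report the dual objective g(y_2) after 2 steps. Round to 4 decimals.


Dual ascent for LP: min 8*x1 + 12*x2, 3*x1 + 6*x2 = 12, 0 <= x_i <= 11
Step 1: y^k = 0.0, reduced costs: (8.0, 12.0)
  x^k = (0.0, 0.0), subgradient = b - a^T x = 12.0
  y^{k+1} = 0.0 + 0.25*12.0 = 3.0
Step 2: y^k = 3.0, reduced costs: (-1.0, -6.0)
  x^k = (11.0, 11.0), subgradient = b - a^T x = -87.0
  y^{k+1} = 3.0 + 0.25*-87.0 = -18.75
Dual objective at y_2 = -18.75: reduced costs (64.25, 124.5), box minimizer x = (0.0, 0.0)
g(y_2) = b*y + (c1 - a1*y)*x1 + (c2 - a2*y)*x2 = 12*(-18.75) + 64.25*0.0 + 124.5*0.0 = -225.0 + 0.0 + 0.0 = -225.0


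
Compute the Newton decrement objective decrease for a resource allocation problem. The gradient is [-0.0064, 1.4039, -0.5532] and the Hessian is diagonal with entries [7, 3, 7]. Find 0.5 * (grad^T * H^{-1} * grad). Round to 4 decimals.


Step 1: H is diagonal, so H^(-1) * g = [-0.0009, 0.468, -0.079].
Step 2: g^T H^(-1) g = sum_i g_i^2 / H_ii
  = (-0.0064)^2/7 + (1.4039)^2/3 + (-0.5532)^2/7
  = 0.0 + 0.657 + 0.0437 = 0.7007
Step 3: Objective decrease = 0.5 * g^T H^(-1) g = 0.3504


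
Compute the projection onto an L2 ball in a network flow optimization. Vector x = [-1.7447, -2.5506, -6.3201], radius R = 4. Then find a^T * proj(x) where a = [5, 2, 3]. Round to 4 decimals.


Step 1: Compute ||x|| (intermediates to 6 decimals).
||x|| = sqrt((-1.7447)^2 + (-2.5506)^2 + (-6.3201)^2) = 7.035141
Step 2: Project.
Since ||x|| > R, scale = R/||x|| = 4/7.035141 = 0.568574, proj(x) = scale * x
proj(x) = [-0.991991, -1.450205, -3.593445]
Step 3: Dot product.
a^T * proj(x) = 5*(-0.991991) + 2*(-1.450205) + 3*(-3.593445) = -18.6407


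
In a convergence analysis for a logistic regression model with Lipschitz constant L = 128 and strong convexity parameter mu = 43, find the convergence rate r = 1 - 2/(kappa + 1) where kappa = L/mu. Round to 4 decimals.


Step 1: Compute the condition number.
kappa = L/mu = 128/43 = 2.9767
Step 2: Compute the convergence rate.
r = 1 - 2/(kappa + 1) = 1 - 2*mu/(L + mu) = (L - mu)/(L + mu) = 85/171 = 0.4971


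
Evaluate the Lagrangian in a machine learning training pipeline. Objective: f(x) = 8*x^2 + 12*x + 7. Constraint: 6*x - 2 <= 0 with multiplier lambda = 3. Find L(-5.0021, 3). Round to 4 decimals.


Step 1: Evaluate f(x).
f(-5.0021) = 8*(-5.0021)^2 + 12*(-5.0021) + 7 = 147.1428
Step 2: Evaluate g(x).
g(-5.0021) = 6*-5.0021 - 2 = -32.0126
Step 3: Compute Lagrangian.
L = 147.1428 + 3*-32.0126 = 51.105


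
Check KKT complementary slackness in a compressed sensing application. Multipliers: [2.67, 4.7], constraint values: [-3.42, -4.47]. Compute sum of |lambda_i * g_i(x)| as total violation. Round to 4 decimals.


KKT complementary slackness check:
lambda_1 * g_1 = 2.67 * -3.42 = -9.1314
lambda_2 * g_2 = 4.7 * -4.47 = -21.009
Total violation = 9.1314 + 21.009 = 30.1404


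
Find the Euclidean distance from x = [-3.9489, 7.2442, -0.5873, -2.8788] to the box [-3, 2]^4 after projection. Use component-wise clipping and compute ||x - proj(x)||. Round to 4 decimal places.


Project each component onto [-3, 2].
clip(-3.9489) = -3.0, clip(7.2442) = 2.0, clip(-0.5873) = -0.5873, clip(-2.8788) = -2.8788
Projection = [-3.0, 2.0, -0.5873, -2.8788]
Squared diffs: [0.9004, 27.5016, 0.0, 0.0]
Distance = sqrt(28.402) = 5.3294


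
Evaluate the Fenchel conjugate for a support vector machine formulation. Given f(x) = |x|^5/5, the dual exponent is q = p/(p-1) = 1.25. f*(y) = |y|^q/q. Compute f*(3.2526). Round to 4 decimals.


The conjugate exponent q satisfies 1/p + 1/q = 1.
p = 5, so q = 5/(5 - 1) = 1.25
|y|^q = 3.2526^1.25 = 4.3681
f*(3.2526) = 4.3681 / 1.25 = 3.4944


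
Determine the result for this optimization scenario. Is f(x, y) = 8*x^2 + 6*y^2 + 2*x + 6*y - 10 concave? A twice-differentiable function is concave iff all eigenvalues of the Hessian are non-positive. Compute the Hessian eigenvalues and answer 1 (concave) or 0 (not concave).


The Hessian of f(x,y) = 8*x^2 + 6*y^2 + 2*x + 6*y - 10 is:
H = [[16, 0], [0, 12]]
Trace = 16 + 12 = 28
Determinant = 16*12 - (0)^2 = 192
Discriminant = (28)^2 - 4*192 = 16.0
Eigenvalues: lambda_1 = 12.0, lambda_2 = 16.0
The function is not concave.

0


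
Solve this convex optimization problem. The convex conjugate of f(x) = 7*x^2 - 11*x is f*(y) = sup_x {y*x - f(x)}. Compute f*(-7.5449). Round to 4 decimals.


f*(y) = sup_x {y*x - a*x^2 - b*x} = sup_x {(y-b)*x - a*x^2}
FOC: (y - b) - 2a*x = 0 => x* = (y - b)/(2a)
x* = (-7.5449 + 11)/(2*7) = 0.2468
f*(-7.5449) = (y-b)^2/(4a) = (-7.5449 + 11)^2/(4*7)
= 11.9377/28 = 0.4263


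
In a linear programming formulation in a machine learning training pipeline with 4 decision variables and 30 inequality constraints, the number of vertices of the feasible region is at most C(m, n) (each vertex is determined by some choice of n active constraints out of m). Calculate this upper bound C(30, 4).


Each vertex corresponds to some choice of n active constraints out of m, so the number of vertices is at most C(m, n) = m! / (n!(m-n)!).
m = 30, n = 4
Numerator: 30 * 29 * 28 * 27
Denominator: 4! = 24
C(30, 4) = 27405


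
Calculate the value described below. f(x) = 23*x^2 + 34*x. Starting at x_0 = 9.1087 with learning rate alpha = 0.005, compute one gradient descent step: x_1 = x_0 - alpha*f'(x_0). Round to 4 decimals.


We compute the gradient at x_0 and apply the update.
f'(x) = 46*x + 34
f'(9.1087) = 46*9.1087 + 34 = 453.0002
x_1 = 9.1087 - 0.005*453.0002 = 6.8437


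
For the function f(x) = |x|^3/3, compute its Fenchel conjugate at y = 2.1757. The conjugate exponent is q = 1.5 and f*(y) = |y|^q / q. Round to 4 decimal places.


The conjugate exponent q satisfies 1/p + 1/q = 1.
p = 3, so q = 3/(3 - 1) = 1.5
|y|^q = 2.1757^1.5 = 3.2092
f*(2.1757) = 3.2092 / 1.5 = 2.1395


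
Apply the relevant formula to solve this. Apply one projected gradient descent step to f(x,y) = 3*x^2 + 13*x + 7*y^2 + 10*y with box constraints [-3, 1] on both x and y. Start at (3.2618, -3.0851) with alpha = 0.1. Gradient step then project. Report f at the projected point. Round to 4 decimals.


Step 1: Compute gradient at (3.2618, -3.0851).
grad_x = 2*3*3.2618 + 13 = 32.5708
grad_y = 2*7*-3.0851 + 10 = -33.1914
Step 2: Gradient step.
x_raw = 3.2618 - 0.1*32.5708 = 0.0047
y_raw = -3.0851 - 0.1*-33.1914 = 0.234
Step 3: Project onto [-3, 1].
x_proj = clip(0.0047) = 0.0047
y_proj = clip(0.234) = 0.234
Step 4: Evaluate f.
f(0.0047, 0.234) = 2.7852


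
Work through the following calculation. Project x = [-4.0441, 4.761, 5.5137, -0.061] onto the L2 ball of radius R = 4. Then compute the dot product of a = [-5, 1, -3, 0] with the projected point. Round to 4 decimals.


Step 1: Compute ||x|| (intermediates to 6 decimals).
||x|| = sqrt((-4.0441)^2 + 4.761^2 + 5.5137^2 + (-0.061)^2) = 8.332255
Step 2: Project.
Since ||x|| > R, scale = R/||x|| = 4/8.332255 = 0.480062, proj(x) = scale * x
proj(x) = [-1.941419, 2.285575, 2.646918, -0.029284]
Step 3: Dot product.
a^T * proj(x) = -5*(-1.941419) + 1*2.285575 - 3*2.646918 + 0*(-0.029284) = 4.0519


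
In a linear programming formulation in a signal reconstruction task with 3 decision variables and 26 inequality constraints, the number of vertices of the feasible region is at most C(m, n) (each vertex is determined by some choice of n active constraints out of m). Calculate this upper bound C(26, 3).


Each vertex corresponds to some choice of n active constraints out of m, so the number of vertices is at most C(m, n) = m! / (n!(m-n)!).
m = 26, n = 3
Numerator: 26 * 25 * 24
Denominator: 3! = 6
C(26, 3) = 2600


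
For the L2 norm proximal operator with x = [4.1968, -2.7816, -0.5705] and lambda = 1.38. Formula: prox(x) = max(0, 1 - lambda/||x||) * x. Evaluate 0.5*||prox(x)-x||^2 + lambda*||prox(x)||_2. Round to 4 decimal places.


Step 1: Compute ||x||.
||x|| = 5.0671
Step 2: Compute scaling factor.
scale = max(0, 1 - 1.38/5.0671) = 0.7277
Step 3: prox(x) = [3.0538, -2.0241, -0.4151]
||prox(x)|| = 3.6871
Step 4: Proximal objective.
0.5*||prox-x||^2 = 0.9522
lambda*||prox|| = 5.0882
Total = 6.0405


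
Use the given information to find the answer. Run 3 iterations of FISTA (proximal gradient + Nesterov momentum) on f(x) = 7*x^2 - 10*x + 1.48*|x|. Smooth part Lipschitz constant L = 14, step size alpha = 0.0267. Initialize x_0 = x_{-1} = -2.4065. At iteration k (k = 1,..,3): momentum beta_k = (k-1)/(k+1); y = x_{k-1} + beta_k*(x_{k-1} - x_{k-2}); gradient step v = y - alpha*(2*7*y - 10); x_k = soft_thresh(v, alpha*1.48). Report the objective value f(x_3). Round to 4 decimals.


FISTA on f(x) = 7*x^2 - 10*x + 1.48*|x|
L = 14, alpha = 0.0267
Iteration 1: beta = 0.0, y = -2.4065 + 0.0*(-2.4065 + 2.4065) = -2.4065
  grad(y) = -43.691, v = y - alpha*grad = -1.24
  prox(v) = soft_thresh(-1.24, 0.0395) = -1.2004
Iteration 2: beta = 0.3333, y = -1.2004 + 0.3333*(-1.2004 + 2.4065) = -0.7984
  grad(y) = -21.1778, v = y - alpha*grad = -0.233
  prox(v) = soft_thresh(-0.233, 0.0395) = -0.1934
Iteration 3: beta = 0.5, y = -0.1934 + 0.5*(-0.1934 + 1.2004) = 0.31
  grad(y) = -5.6594, v = y - alpha*grad = 0.4611
  prox(v) = soft_thresh(0.4611, 0.0395) = 0.4216
f(x_3) = 7*0.4216^2 - 10*0.4216 + 1.48*|0.4216| = -2.3479


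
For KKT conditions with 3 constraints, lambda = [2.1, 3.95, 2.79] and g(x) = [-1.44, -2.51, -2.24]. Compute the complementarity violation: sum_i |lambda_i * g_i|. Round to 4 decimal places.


KKT complementary slackness check:
lambda_1 * g_1 = 2.1 * -1.44 = -3.024
lambda_2 * g_2 = 3.95 * -2.51 = -9.9145
lambda_3 * g_3 = 2.79 * -2.24 = -6.2496
Total violation = 3.024 + 9.9145 + 6.2496 = 19.1881


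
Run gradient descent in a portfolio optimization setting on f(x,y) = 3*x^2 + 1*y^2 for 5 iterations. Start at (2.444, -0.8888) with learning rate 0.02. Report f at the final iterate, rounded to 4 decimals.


Gradient descent on f(x,y) = 3*x^2 + 1*y^2.
Starting point: (2.444, -0.8888), alpha = 0.02
Step 1: grad_x = 2*3*2.444 = 14.664, grad_y = 2*1*-0.8888 = -1.7776
  x_1 = 2.444 - 0.02*14.664 = 2.1507
  y_1 = -0.8888 - 0.02*-1.7776 = -0.8532
Step 2: grad_x = 2*3*2.1507 = 12.9043, grad_y = 2*1*-0.8532 = -1.7065
  x_2 = 2.1507 - 0.02*12.9043 = 1.8926
  y_2 = -0.8532 - 0.02*-1.7065 = -0.8191
Step 3: grad_x = 2*3*1.8926 = 11.3558, grad_y = 2*1*-0.8191 = -1.6382
  x_3 = 1.8926 - 0.02*11.3558 = 1.6655
  y_3 = -0.8191 - 0.02*-1.6382 = -0.7864
Step 4: grad_x = 2*3*1.6655 = 9.9931, grad_y = 2*1*-0.7864 = -1.5727
  x_4 = 1.6655 - 0.02*9.9931 = 1.4657
  y_4 = -0.7864 - 0.02*-1.5727 = -0.7549
Step 5: grad_x = 2*3*1.4657 = 8.7939, grad_y = 2*1*-0.7549 = -1.5098
  x_5 = 1.4657 - 0.02*8.7939 = 1.2898
  y_5 = -0.7549 - 0.02*-1.5098 = -0.7247
f(1.2898, -0.7247) = 3*1.2898^2 + 1*(-0.7247)^2 = 5.5158


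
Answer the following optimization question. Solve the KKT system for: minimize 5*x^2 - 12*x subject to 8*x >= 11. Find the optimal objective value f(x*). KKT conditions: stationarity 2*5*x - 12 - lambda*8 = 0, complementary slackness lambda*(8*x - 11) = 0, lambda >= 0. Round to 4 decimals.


Step 1: Try lambda = 0 (constraint inactive).
x_unc = 12/(2*5) = 1.2
Check: 8*1.2 = 9.6 < 11 -- violated!
Step 2: Constraint must be active: 8*x = 11
x* = 11/8 = 1.375
lambda = (2*5*1.375 - 12)/8 = 0.2188
Step 3: Compute optimal value.
f(x*) = 5*1.375^2 - 12*1.375 = -7.0469


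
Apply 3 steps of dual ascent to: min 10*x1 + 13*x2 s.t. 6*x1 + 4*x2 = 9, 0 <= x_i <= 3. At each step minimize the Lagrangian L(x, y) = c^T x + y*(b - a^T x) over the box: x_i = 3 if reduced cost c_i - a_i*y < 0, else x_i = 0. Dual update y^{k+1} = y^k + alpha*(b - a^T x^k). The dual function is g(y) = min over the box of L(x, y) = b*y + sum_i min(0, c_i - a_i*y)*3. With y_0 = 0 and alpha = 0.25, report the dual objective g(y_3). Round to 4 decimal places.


Dual ascent for LP: min 10*x1 + 13*x2, 6*x1 + 4*x2 = 9, 0 <= x_i <= 3
Step 1: y^k = 0.0, reduced costs: (10.0, 13.0)
  x^k = (0.0, 0.0), subgradient = b - a^T x = 9.0
  y^{k+1} = 0.0 + 0.25*9.0 = 2.25
Step 2: y^k = 2.25, reduced costs: (-3.5, 4.0)
  x^k = (3.0, 0.0), subgradient = b - a^T x = -9.0
  y^{k+1} = 2.25 + 0.25*-9.0 = 0.0
Step 3: y^k = 0.0, reduced costs: (10.0, 13.0)
  x^k = (0.0, 0.0), subgradient = b - a^T x = 9.0
  y^{k+1} = 0.0 + 0.25*9.0 = 2.25
Dual objective at y_3 = 2.25: reduced costs (-3.5, 4.0), box minimizer x = (3.0, 0.0)
g(y_3) = b*y + (c1 - a1*y)*x1 + (c2 - a2*y)*x2 = 9*2.25 + (-3.5)*3.0 + 4.0*0.0 = 20.25 - 10.5 + 0.0 = 9.75


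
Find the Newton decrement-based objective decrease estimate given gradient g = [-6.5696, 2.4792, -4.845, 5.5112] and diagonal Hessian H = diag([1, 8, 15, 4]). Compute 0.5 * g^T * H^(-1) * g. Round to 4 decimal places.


Step 1: H is diagonal, so H^(-1) * g = [-6.5696, 0.3099, -0.323, 1.3778].
Step 2: g^T H^(-1) g = sum_i g_i^2 / H_ii
  = (-6.5696)^2/1 + (2.4792)^2/8 + (-4.845)^2/15 + (5.5112)^2/4
  = 43.1596 + 0.7683 + 1.5649 + 7.5933 = 53.0862
Step 3: Objective decrease = 0.5 * g^T H^(-1) g = 26.5431


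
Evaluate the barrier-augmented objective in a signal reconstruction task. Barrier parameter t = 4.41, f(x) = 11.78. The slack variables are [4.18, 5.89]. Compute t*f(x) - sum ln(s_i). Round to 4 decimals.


Step 1: Compute log-barrier.
ln values: [1.4303, 1.7733]
phi = -(1.4303 + 1.7733) = -3.2036
Step 2: Compute augmented objective.
t*f(x) = 4.41*11.78 = 51.9498
Total = 51.9498 - 3.2036 = 48.7462


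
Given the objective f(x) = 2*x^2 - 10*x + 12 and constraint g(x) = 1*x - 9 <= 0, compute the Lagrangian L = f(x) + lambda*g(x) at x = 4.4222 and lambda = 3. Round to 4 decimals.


Step 1: Evaluate f(x).
f(4.4222) = 2*4.4222^2 - 10*4.4222 + 12 = 6.8897
Step 2: Evaluate g(x).
g(4.4222) = 1*4.4222 - 9 = -4.5778
Step 3: Compute Lagrangian.
L = 6.8897 + 3*-4.5778 = -6.8437


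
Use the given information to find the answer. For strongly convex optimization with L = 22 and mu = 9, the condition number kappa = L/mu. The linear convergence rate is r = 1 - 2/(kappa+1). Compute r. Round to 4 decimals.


Step 1: Compute the condition number.
kappa = L/mu = 22/9 = 2.4444
Step 2: Compute the convergence rate.
r = 1 - 2/(kappa + 1) = 1 - 2*mu/(L + mu) = (L - mu)/(L + mu) = 13/31 = 0.4194


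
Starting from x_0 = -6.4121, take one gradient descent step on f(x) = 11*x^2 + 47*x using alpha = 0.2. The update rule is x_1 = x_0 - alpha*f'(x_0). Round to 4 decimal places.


We compute the gradient at x_0 and apply the update.
f'(x) = 22*x + 47
f'(-6.4121) = 22*-6.4121 + 47 = -94.0662
x_1 = -6.4121 - 0.2*-94.0662 = 12.4011


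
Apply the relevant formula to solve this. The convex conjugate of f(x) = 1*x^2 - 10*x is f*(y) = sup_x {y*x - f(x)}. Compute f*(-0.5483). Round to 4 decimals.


f*(y) = sup_x {y*x - a*x^2 - b*x} = sup_x {(y-b)*x - a*x^2}
FOC: (y - b) - 2a*x = 0 => x* = (y - b)/(2a)
x* = (-0.5483 + 10)/(2*1) = 4.7259
f*(-0.5483) = (y-b)^2/(4a) = (-0.5483 + 10)^2/(4*1)
= 89.3346/4 = 22.3337


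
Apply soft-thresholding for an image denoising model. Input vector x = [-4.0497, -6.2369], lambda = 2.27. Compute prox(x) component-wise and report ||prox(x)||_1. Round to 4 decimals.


Soft-thresholding with lambda = 2.27:
prox(-4.0497) = sign(-4.0497)*max(|-4.0497| - 2.27, 0) = -1.7797
prox(-6.2369) = sign(-6.2369)*max(|-6.2369| - 2.27, 0) = -3.9669
prox(x) = [-1.7797, -3.9669]
||prox(x)||_1 = 1.7797 + 3.9669 = 5.7466


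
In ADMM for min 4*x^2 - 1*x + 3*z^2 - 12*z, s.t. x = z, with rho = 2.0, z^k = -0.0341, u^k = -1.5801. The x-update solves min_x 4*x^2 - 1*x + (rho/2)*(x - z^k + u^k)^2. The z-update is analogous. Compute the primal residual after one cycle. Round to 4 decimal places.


ADMM iteration with rho = 2.0, z^k = -0.0341, u^k = -1.5801
Step 1: x-update.
Minimize 4*x^2 - 1*x + (2.0/2)*(x + 0.0341 - 1.5801)^2
FOC: (2*4 + 2.0)*x = 1 + 2.0*(-0.0341 + 1.5801)
x^{k+1} = 0.4092
Step 2: z-update.
Minimize 3*z^2 - 12*z + (2.0/2)*(0.4092 - z - 1.5801)^2
FOC: (2*3 + 2.0)*z = 12 + 2.0*(0.4092 - 1.5801)
z^{k+1} = 1.2073
Step 3: u-update.
u^{k+1} = -1.5801 + 0.4092 - 1.2073 = -2.3782
Step 4: Primal residual = |0.4092 - 1.2073| = 0.7981


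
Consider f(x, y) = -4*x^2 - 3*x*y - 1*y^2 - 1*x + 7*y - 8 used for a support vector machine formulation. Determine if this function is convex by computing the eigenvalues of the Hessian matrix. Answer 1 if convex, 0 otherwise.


The Hessian of f(x,y) = -4*x^2 - 3*x*y - 1*y^2 - 1*x + 7*y - 8 is:
H = [[-8, -3], [-3, -2]]
Trace = -8 - 2 = -10
Determinant = -8*-2 - (-3)^2 = 7
Discriminant = (-10)^2 - 4*7 = 72.0
Eigenvalues: lambda_1 = -9.2426, lambda_2 = -0.7574
The function is not convex.

0


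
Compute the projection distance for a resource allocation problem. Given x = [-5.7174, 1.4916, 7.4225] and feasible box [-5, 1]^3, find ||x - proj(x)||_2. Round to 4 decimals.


Project each component onto [-5, 1].
clip(-5.7174) = -5.0, clip(1.4916) = 1.0, clip(7.4225) = 1.0
Projection = [-5.0, 1.0, 1.0]
Squared diffs: [0.5147, 0.2417, 41.2485]
Distance = sqrt(42.0049) = 6.4811


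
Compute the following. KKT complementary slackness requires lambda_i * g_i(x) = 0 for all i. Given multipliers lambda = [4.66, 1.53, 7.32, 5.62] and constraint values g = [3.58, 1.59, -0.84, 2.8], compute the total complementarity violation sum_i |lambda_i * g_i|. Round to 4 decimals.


KKT complementary slackness check:
lambda_1 * g_1 = 4.66 * 3.58 = 16.6828
lambda_2 * g_2 = 1.53 * 1.59 = 2.4327
lambda_3 * g_3 = 7.32 * -0.84 = -6.1488
lambda_4 * g_4 = 5.62 * 2.8 = 15.736
Total violation = 16.6828 + 2.4327 + 6.1488 + 15.736 = 41.0003


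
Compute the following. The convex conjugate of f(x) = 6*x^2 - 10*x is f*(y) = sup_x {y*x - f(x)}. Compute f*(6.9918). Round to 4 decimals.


f*(y) = sup_x {y*x - a*x^2 - b*x} = sup_x {(y-b)*x - a*x^2}
FOC: (y - b) - 2a*x = 0 => x* = (y - b)/(2a)
x* = (6.9918 + 10)/(2*6) = 1.416
f*(6.9918) = (y-b)^2/(4a) = (6.9918 + 10)^2/(4*6)
= 288.7213/24 = 12.0301


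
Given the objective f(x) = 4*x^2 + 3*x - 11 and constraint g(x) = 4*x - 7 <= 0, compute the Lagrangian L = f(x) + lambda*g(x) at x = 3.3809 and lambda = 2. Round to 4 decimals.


Step 1: Evaluate f(x).
f(3.3809) = 4*3.3809^2 + 3*3.3809 - 11 = 44.8646
Step 2: Evaluate g(x).
g(3.3809) = 4*3.3809 - 7 = 6.5236
Step 3: Compute Lagrangian.
L = 44.8646 + 2*6.5236 = 57.9118


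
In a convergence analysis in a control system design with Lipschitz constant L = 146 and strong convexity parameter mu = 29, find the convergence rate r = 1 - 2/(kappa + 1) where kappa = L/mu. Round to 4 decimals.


Step 1: Compute the condition number.
kappa = L/mu = 146/29 = 5.0345
Step 2: Compute the convergence rate.
r = 1 - 2/(kappa + 1) = 1 - 2*mu/(L + mu) = (L - mu)/(L + mu) = 117/175 = 0.6686


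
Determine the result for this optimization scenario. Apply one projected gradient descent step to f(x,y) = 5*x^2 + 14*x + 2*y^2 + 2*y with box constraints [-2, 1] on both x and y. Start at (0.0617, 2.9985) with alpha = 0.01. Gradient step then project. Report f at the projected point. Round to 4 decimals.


Step 1: Compute gradient at (0.0617, 2.9985).
grad_x = 2*5*0.0617 + 14 = 14.617
grad_y = 2*2*2.9985 + 2 = 13.994
Step 2: Gradient step.
x_raw = 0.0617 - 0.01*14.617 = -0.0845
y_raw = 2.9985 - 0.01*13.994 = 2.8586
Step 3: Project onto [-2, 1].
x_proj = clip(-0.0845) = -0.0845
y_proj = clip(2.8586) = 1.0
Step 4: Evaluate f.
f(-0.0845, 1.0) = 2.8531


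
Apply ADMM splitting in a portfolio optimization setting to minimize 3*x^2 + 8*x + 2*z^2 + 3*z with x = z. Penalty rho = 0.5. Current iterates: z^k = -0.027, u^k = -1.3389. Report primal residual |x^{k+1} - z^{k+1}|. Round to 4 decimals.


ADMM iteration with rho = 0.5, z^k = -0.027, u^k = -1.3389
Step 1: x-update.
Minimize 3*x^2 + 8*x + (0.5/2)*(x + 0.027 - 1.3389)^2
FOC: (2*3 + 0.5)*x = -8 + 0.5*(-0.027 + 1.3389)
x^{k+1} = -1.1299
Step 2: z-update.
Minimize 2*z^2 + 3*z + (0.5/2)*(-1.1299 - z - 1.3389)^2
FOC: (2*2 + 0.5)*z = -3 + 0.5*(-1.1299 - 1.3389)
z^{k+1} = -0.941
Step 3: u-update.
u^{k+1} = -1.3389 - 1.1299 + 0.941 = -1.5278
Step 4: Primal residual = |-1.1299 + 0.941| = 0.1889


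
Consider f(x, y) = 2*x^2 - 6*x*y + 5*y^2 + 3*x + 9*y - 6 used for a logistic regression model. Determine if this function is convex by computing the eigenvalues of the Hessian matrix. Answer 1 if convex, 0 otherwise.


The Hessian of f(x,y) = 2*x^2 - 6*x*y + 5*y^2 + 3*x + 9*y - 6 is:
H = [[4, -6], [-6, 10]]
Trace = 4 + 10 = 14
Determinant = 4*10 - (-6)^2 = 4
Discriminant = (14)^2 - 4*4 = 180.0
Eigenvalues: lambda_1 = 0.2918, lambda_2 = 13.7082
The function is convex.

1


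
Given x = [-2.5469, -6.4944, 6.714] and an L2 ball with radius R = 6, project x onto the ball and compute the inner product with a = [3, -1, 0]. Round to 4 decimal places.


Step 1: Compute ||x|| (intermediates to 6 decimals).
||x|| = sqrt((-2.5469)^2 + (-6.4944)^2 + 6.714^2) = 9.682031
Step 2: Project.
Since ||x|| > R, scale = R/||x|| = 6/9.682031 = 0.619705, proj(x) = scale * x
proj(x) = [-1.578327, -4.024612, 4.160699]
Step 3: Dot product.
a^T * proj(x) = 3*(-1.578327) - 1*(-4.024612) + 0*4.160699 = -0.7104


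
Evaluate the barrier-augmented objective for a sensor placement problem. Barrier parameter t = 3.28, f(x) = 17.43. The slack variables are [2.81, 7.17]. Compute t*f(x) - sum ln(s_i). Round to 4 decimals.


Step 1: Compute log-barrier.
ln values: [1.0332, 1.9699]
phi = -(1.0332 + 1.9699) = -3.0031
Step 2: Compute augmented objective.
t*f(x) = 3.28*17.43 = 57.1704
Total = 57.1704 - 3.0031 = 54.1673


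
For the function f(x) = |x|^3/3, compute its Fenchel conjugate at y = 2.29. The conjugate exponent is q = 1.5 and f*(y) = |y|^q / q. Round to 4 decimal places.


The conjugate exponent q satisfies 1/p + 1/q = 1.
p = 3, so q = 3/(3 - 1) = 1.5
|y|^q = 2.29^1.5 = 3.4654
f*(2.29) = 3.4654 / 1.5 = 2.3103


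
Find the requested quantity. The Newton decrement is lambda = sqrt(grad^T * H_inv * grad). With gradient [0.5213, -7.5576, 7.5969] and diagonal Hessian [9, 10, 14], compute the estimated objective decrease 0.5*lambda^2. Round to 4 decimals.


Step 1: H is diagonal, so H^(-1) * g = [0.0579, -0.7558, 0.5426].
Step 2: g^T H^(-1) g = sum_i g_i^2 / H_ii
  = (0.5213)^2/9 + (-7.5576)^2/10 + (7.5969)^2/14
  = 0.0302 + 5.7117 + 4.1223 = 9.8643
Step 3: Objective decrease = 0.5 * g^T H^(-1) g = 4.9321


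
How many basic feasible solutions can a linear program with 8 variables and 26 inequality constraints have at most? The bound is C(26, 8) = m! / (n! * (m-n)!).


Each vertex corresponds to some choice of n active constraints out of m, so the number of vertices is at most C(m, n) = m! / (n!(m-n)!).
m = 26, n = 8
Numerator: 26 * 25 * 24 * 23 * 22 * 21 * 20 * 19
Denominator: 8! = 40320
C(26, 8) = 1562275


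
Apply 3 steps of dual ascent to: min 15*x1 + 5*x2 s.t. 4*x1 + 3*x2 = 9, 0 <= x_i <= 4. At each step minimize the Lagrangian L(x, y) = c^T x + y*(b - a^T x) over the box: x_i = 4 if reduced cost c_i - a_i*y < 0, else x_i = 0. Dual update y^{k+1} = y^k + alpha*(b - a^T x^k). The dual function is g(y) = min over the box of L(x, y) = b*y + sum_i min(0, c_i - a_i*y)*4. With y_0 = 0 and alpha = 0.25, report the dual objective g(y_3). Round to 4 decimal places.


Dual ascent for LP: min 15*x1 + 5*x2, 4*x1 + 3*x2 = 9, 0 <= x_i <= 4
Step 1: y^k = 0.0, reduced costs: (15.0, 5.0)
  x^k = (0.0, 0.0), subgradient = b - a^T x = 9.0
  y^{k+1} = 0.0 + 0.25*9.0 = 2.25
Step 2: y^k = 2.25, reduced costs: (6.0, -1.75)
  x^k = (0.0, 4.0), subgradient = b - a^T x = -3.0
  y^{k+1} = 2.25 + 0.25*-3.0 = 1.5
Step 3: y^k = 1.5, reduced costs: (9.0, 0.5)
  x^k = (0.0, 0.0), subgradient = b - a^T x = 9.0
  y^{k+1} = 1.5 + 0.25*9.0 = 3.75
Dual objective at y_3 = 3.75: reduced costs (0.0, -6.25), box minimizer x = (0.0, 4.0)
g(y_3) = b*y + (c1 - a1*y)*x1 + (c2 - a2*y)*x2 = 9*3.75 + 0.0*0.0 + (-6.25)*4.0 = 33.75 + 0.0 - 25.0 = 8.75


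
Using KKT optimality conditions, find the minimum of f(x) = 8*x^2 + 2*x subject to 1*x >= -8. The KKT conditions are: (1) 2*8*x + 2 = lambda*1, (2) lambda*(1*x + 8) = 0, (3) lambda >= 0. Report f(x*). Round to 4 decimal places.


Step 1: Try lambda = 0 (constraint inactive).
Stationarity: 2*8*x + 2 = 0
x* = -2/(2*8) = -0.125
Check constraint: 1*-0.125 = -0.125 >= -8 -- satisfied.
Step 2: Compute optimal value.
f(x*) = 8*(-0.125)^2 + 2*(-0.125) = -0.125


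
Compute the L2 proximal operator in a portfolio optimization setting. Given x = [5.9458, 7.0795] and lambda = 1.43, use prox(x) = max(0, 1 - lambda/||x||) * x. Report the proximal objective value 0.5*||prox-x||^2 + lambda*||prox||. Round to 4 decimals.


Step 1: Compute ||x||.
||x|| = 9.2451
Step 2: Compute scaling factor.
scale = max(0, 1 - 1.43/9.2451) = 0.8453
Step 3: prox(x) = [5.0261, 5.9845]
||prox(x)|| = 7.8151
Step 4: Proximal objective.
0.5*||prox-x||^2 = 1.0225
lambda*||prox|| = 11.1756
Total = 12.198


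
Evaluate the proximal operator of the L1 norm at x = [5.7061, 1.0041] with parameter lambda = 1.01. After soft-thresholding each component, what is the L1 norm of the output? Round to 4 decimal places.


Soft-thresholding with lambda = 1.01:
prox(5.7061) = sign(5.7061)*max(|5.7061| - 1.01, 0) = 4.6961
prox(1.0041) = sign(1.0041)*max(|1.0041| - 1.01, 0) = 0.0
prox(x) = [4.6961, 0.0]
||prox(x)||_1 = 4.6961 + 0.0 = 4.6961


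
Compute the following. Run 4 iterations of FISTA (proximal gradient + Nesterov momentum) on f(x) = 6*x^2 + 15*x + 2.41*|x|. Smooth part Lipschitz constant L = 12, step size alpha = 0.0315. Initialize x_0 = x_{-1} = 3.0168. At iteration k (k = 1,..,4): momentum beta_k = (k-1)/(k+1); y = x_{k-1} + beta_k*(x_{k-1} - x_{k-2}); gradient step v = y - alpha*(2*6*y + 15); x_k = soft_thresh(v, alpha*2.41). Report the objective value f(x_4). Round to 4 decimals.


FISTA on f(x) = 6*x^2 + 15*x + 2.41*|x|
L = 12, alpha = 0.0315
Iteration 1: beta = 0.0, y = 3.0168 + 0.0*(3.0168 - 3.0168) = 3.0168
  grad(y) = 51.2016, v = y - alpha*grad = 1.4039
  prox(v) = soft_thresh(1.4039, 0.0759) = 1.328
Iteration 2: beta = 0.3333, y = 1.328 + 0.3333*(1.328 - 3.0168) = 0.7651
  grad(y) = 24.1814, v = y - alpha*grad = 0.0034
  prox(v) = soft_thresh(0.0034, 0.0759) = 0.0
Iteration 3: beta = 0.5, y = 0.0 + 0.5*(0.0 - 1.328) = -0.664
  grad(y) = 7.0318, v = y - alpha*grad = -0.8855
  prox(v) = soft_thresh(-0.8855, 0.0759) = -0.8096
Iteration 4: beta = 0.6, y = -0.8096 + 0.6*(-0.8096 - 0.0) = -1.2954
  grad(y) = -0.5444, v = y - alpha*grad = -1.2782
  prox(v) = soft_thresh(-1.2782, 0.0759) = -1.2023
f(x_4) = 6*(-1.2023)^2 + 15*(-1.2023) + 2.41*|-1.2023| = -6.4638


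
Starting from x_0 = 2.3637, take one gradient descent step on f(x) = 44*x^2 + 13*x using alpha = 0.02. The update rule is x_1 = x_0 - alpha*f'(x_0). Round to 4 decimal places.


We compute the gradient at x_0 and apply the update.
f'(x) = 88*x + 13
f'(2.3637) = 88*2.3637 + 13 = 221.0056
x_1 = 2.3637 - 0.02*221.0056 = -2.0564


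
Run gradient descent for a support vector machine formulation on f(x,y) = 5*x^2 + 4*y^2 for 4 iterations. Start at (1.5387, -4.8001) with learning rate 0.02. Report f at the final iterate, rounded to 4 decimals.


Gradient descent on f(x,y) = 5*x^2 + 4*y^2.
Starting point: (1.5387, -4.8001), alpha = 0.02
Step 1: grad_x = 2*5*1.5387 = 15.387, grad_y = 2*4*-4.8001 = -38.4008
  x_1 = 1.5387 - 0.02*15.387 = 1.231
  y_1 = -4.8001 - 0.02*-38.4008 = -4.0321
Step 2: grad_x = 2*5*1.231 = 12.3096, grad_y = 2*4*-4.0321 = -32.2567
  x_2 = 1.231 - 0.02*12.3096 = 0.9848
  y_2 = -4.0321 - 0.02*-32.2567 = -3.387
Step 3: grad_x = 2*5*0.9848 = 9.8477, grad_y = 2*4*-3.387 = -27.0956
  x_3 = 0.9848 - 0.02*9.8477 = 0.7878
  y_3 = -3.387 - 0.02*-27.0956 = -2.845
Step 4: grad_x = 2*5*0.7878 = 7.8781, grad_y = 2*4*-2.845 = -22.7603
  x_4 = 0.7878 - 0.02*7.8781 = 0.6303
  y_4 = -2.845 - 0.02*-22.7603 = -2.3898
f(0.6303, -2.3898) = 5*0.6303^2 + 4*(-2.3898)^2 = 24.8313


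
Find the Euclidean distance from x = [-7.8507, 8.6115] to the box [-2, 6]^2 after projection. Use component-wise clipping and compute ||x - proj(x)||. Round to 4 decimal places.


Project each component onto [-2, 6].
clip(-7.8507) = -2.0, clip(8.6115) = 6.0
Projection = [-2.0, 6.0]
Squared diffs: [34.2307, 6.8199]
Distance = sqrt(41.0506) = 6.4071


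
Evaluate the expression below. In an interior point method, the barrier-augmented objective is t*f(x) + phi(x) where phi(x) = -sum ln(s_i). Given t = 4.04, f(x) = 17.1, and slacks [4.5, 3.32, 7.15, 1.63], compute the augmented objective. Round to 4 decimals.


Step 1: Compute log-barrier.
ln values: [1.5041, 1.2, 1.9671, 0.4886]
phi = -(1.5041 + 1.2 + 1.9671 + 0.4886) = -5.1597
Step 2: Compute augmented objective.
t*f(x) = 4.04*17.1 = 69.084
Total = 69.084 - 5.1597 = 63.9243


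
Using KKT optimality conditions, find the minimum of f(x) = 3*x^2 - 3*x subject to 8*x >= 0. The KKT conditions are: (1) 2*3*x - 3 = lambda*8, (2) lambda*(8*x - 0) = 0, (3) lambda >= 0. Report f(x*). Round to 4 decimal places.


Step 1: Try lambda = 0 (constraint inactive).
Stationarity: 2*3*x - 3 = 0
x* = 3/(2*3) = 0.5
Check constraint: 8*0.5 = 4.0 >= 0 -- satisfied.
Step 2: Compute optimal value.
f(x*) = 3*0.5^2 - 3*0.5 = -0.75


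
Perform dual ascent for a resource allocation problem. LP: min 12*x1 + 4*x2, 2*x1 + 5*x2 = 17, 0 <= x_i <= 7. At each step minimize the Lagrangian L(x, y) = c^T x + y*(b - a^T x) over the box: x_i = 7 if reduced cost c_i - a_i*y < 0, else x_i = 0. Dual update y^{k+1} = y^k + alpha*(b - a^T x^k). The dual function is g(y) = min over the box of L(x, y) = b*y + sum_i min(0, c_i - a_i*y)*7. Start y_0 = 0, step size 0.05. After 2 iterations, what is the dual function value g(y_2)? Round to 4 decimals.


Dual ascent for LP: min 12*x1 + 4*x2, 2*x1 + 5*x2 = 17, 0 <= x_i <= 7
Step 1: y^k = 0.0, reduced costs: (12.0, 4.0)
  x^k = (0.0, 0.0), subgradient = b - a^T x = 17.0
  y^{k+1} = 0.0 + 0.05*17.0 = 0.85
Step 2: y^k = 0.85, reduced costs: (10.3, -0.25)
  x^k = (0.0, 7.0), subgradient = b - a^T x = -18.0
  y^{k+1} = 0.85 + 0.05*-18.0 = -0.05
Dual objective at y_2 = -0.05: reduced costs (12.1, 4.25), box minimizer x = (0.0, 0.0)
g(y_2) = b*y + (c1 - a1*y)*x1 + (c2 - a2*y)*x2 = 17*(-0.05) + 12.1*0.0 + 4.25*0.0 = -0.85 + 0.0 + 0.0 = -0.85


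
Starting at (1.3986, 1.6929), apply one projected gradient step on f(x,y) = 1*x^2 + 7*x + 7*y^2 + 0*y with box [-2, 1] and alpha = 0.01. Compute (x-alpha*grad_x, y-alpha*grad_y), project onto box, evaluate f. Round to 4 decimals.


Step 1: Compute gradient at (1.3986, 1.6929).
grad_x = 2*1*1.3986 + 7 = 9.7972
grad_y = 2*7*1.6929 + 0 = 23.7006
Step 2: Gradient step.
x_raw = 1.3986 - 0.01*9.7972 = 1.3006
y_raw = 1.6929 - 0.01*23.7006 = 1.4559
Step 3: Project onto [-2, 1].
x_proj = clip(1.3006) = 1.0
y_proj = clip(1.4559) = 1.0
Step 4: Evaluate f.
f(1.0, 1.0) = 15.0


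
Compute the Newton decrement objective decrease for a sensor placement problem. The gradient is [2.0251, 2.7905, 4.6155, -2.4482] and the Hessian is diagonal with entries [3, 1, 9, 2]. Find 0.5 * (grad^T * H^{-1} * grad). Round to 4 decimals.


Step 1: H is diagonal, so H^(-1) * g = [0.675, 2.7905, 0.5128, -1.2241].
Step 2: g^T H^(-1) g = sum_i g_i^2 / H_ii
  = (2.0251)^2/3 + (2.7905)^2/1 + (4.6155)^2/9 + (-2.4482)^2/2
  = 1.367 + 7.7869 + 2.367 + 2.9968 = 14.5177
Step 3: Objective decrease = 0.5 * g^T H^(-1) g = 7.2589
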